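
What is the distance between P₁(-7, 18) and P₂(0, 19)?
Using the distance formula: d = sqrt((x₂-x₁)² + (y₂-y₁)²)
dx = 0 - (-7) = 7
dy = 19 - 18 = 1
d = sqrt(7² + 1²) = sqrt(49 + 1) = sqrt(50) = 7.07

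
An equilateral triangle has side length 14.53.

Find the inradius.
For an equilateral triangle, r = s/(2√3) where s is the side.
r = 14.53/(2√3) = 14.53/3.464102 = 4.194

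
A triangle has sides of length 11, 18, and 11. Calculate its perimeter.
Perimeter = sum of all sides
Perimeter = 11 + 18 + 11
Perimeter = 40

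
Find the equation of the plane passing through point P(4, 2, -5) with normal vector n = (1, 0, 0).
d = n·P = (1)(4) + (0)(2) + (0)(-5) = 4
Plane: x = 4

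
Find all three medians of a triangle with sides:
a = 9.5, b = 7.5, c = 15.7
Using m_x = ½√(2y² + 2z² - x²):
m_a = ½√(2·7.5² + 2·15.7² - 9.5²) = ½√515.23 = 11.35
m_b = ½√(2·9.5² + 2·15.7² - 7.5²) = ½√617.23 = 12.42
m_c = ½√(2·9.5² + 2·7.5² - 15.7²) = ½√46.51 = 3.41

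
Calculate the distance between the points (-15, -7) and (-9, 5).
Using the distance formula: d = sqrt((x₂-x₁)² + (y₂-y₁)²)
dx = (-9) - (-15) = 6
dy = 5 - (-7) = 12
d = sqrt(6² + 12²) = sqrt(36 + 144) = sqrt(180) = 13.42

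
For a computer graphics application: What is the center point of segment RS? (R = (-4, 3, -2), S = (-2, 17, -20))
Midpoint = ((-4-2)/2, (3+17)/2, (-2-20)/2) = (-3, 10, -11)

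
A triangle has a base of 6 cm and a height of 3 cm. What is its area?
Area = (1/2) * base * height
Area = (1/2) * 6 * 3
Area = 9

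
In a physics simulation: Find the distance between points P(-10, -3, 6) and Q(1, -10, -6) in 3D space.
d = √[(11)² + (-7)² + (-12)²] = √314 = 17.72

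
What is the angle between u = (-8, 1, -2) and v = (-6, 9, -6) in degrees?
u·v = 69, |u|² = 69, |v|² = 153
cos θ = 69/√10557 ≈ 0.6716
θ ≈ 47.81°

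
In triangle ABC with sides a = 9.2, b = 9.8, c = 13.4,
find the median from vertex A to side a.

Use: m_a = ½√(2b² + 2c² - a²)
m_a = ½√(2·9.8² + 2·13.4² - 9.2²)
m_a = ½√(192.08 + 359.12 - 84.64) = ½√466.56 = 10.8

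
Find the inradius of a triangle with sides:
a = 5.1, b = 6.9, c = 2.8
s = (a+b+c)/2 = (5.1+6.9+2.8)/2 = 7.4
Area = √(s(s-a)(s-b)(s-c)) = √(7.4·2.3·0.5·4.6) = 6.25668
r = Area/s = 6.25668/7.4 = 0.8455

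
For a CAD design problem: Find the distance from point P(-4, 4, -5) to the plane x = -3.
d = |1(-4) + 0(4) + 0(-5) - (-3)| / √(1² + 0² + 0²) = 1/√1 = 1.0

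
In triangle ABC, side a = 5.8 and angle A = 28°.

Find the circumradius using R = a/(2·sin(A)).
R = a/(2·sin(A)) = 5.8/(2·sin(28°))
R = 5.8/(2·0.469472) = 5.8/0.938943 = 6.177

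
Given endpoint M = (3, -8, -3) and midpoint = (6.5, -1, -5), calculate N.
N = (2×6.5 - 3, 2×(-1) - (-8), 2×(-5) - (-3)) = (10, 6, -7)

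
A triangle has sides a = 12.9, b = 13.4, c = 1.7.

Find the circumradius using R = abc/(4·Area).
s = (a+b+c)/2 = 14
Area = √(s(s-a)(s-b)(s-c)) = √(14·1.1·0.6·12.3) = 10.6608
R = abc/(4·Area) = (12.9·13.4·1.7)/(4·10.6608) = 293.862/42.6432 = 6.891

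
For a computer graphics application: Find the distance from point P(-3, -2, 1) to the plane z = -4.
d = |0(-3) + 0(-2) + 1(1) - (-4)| / √(0² + 0² + 1²) = 5/√1 = 5.0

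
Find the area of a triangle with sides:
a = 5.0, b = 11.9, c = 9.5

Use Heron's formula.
s = (a+b+c)/2 = (5.0+11.9+9.5)/2 = 13.2
A = √(s(s-a)(s-b)(s-c)) = √(13.2·8.2·1.3·3.7)
A = √520.634 = 22.82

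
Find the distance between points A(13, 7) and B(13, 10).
Using the distance formula: d = sqrt((x₂-x₁)² + (y₂-y₁)²)
dx = 13 - 13 = 0
dy = 10 - 7 = 3
d = sqrt(0² + 3²) = sqrt(0 + 9) = sqrt(9) = 3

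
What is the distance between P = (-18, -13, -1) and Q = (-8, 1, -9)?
d = √[(10)² + (14)² + (-8)²] = √360 = 18.97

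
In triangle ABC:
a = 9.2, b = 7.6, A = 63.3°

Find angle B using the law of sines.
sin(B)/b = sin(A)/a
sin(B) = b·sin(A)/a = 7.6·sin(63.3°)/9.2 = 0.738002
B = arcsin(0.738002) = 47.56°  (b ≤ a, so B ≤ A and the acute solution is unique)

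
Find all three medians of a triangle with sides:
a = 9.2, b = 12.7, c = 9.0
Using m_x = ½√(2y² + 2z² - x²):
m_a = ½√(2·12.7² + 2·9.0² - 9.2²) = ½√399.94 = 9.999
m_b = ½√(2·9.2² + 2·9.0² - 12.7²) = ½√169.99 = 6.519
m_c = ½√(2·9.2² + 2·12.7² - 9.0²) = ½√410.86 = 10.13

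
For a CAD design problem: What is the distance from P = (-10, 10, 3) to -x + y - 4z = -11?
d = |(-1)(-10) + 1(10) + (-4)(3) - (-11)| / √((-1)² + 1² + (-4)²) = 19/√18 = 4.478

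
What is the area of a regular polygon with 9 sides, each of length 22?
For a regular 9-gon with side length s = 22:
Apothem a = s / (2*tan(pi/9)) = 22 / (2*tan(pi/9)) ≈ 30.22225
Perimeter P = 9 * 22 = 198
Area = (1/2) * P * a = (1/2) * 198 * 30.22225 = 2992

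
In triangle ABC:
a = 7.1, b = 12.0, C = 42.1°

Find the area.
Using A = ½ab·sin(C):
A = ½·7.1·12.0·sin(42.1°) = ½·85.2·0.670427 = 28.56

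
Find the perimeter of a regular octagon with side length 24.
Perimeter = number of sides * side length
Perimeter = 8 * 24
Perimeter = 192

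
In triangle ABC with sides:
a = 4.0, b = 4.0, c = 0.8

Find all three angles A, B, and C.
By the law of cosines:
cos(A) = (b² + c² - a²)/(2bc) = 0.100000  →  A = 84.26°
cos(B) = (a² + c² - b²)/(2ac) = 0.100000  →  B = 84.26°
cos(C) = (a² + b² - c²)/(2ab) = 0.980000  →  C = 11.48°
Check: A + B + C = 180.0° ✓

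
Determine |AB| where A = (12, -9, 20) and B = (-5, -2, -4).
d = √[(-17)² + (7)² + (-24)²] = √914 = 30.23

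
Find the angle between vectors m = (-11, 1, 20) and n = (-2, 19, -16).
m·n = -279, |m|² = 522, |n|² = 621
cos θ = -279/√324162 ≈ -0.49
θ ≈ 119.3°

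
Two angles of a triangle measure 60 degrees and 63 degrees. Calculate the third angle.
Sum of angles in a triangle = 180 degrees
Third angle = 180 - 60 - 63
Third angle = 57 degrees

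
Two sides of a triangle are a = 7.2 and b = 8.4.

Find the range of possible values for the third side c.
By the triangle inequality: |a - b| < c < a + b
|7.2 - 8.4| < c < 7.2 + 8.4
1.2 < c < 15.6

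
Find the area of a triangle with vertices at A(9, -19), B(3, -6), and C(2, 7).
Using the coordinate formula: Area = (1/2)|x₁(y₂-y₃) + x₂(y₃-y₁) + x₃(y₁-y₂)|
Area = (1/2)|9((-6)-7) + 3(7-(-19)) + 2((-19)-(-6))|
Area = (1/2)|9*(-13) + 3*26 + 2*(-13)|
Area = (1/2)|(-117) + 78 + (-26)|
Area = (1/2)*65 = 32.50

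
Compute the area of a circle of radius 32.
Area = pi * r²
Area = pi * 32²
Area = pi * 1024
Area = 3216.99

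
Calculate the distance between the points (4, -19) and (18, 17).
Using the distance formula: d = sqrt((x₂-x₁)² + (y₂-y₁)²)
dx = 18 - 4 = 14
dy = 17 - (-19) = 36
d = sqrt(14² + 36²) = sqrt(196 + 1296) = sqrt(1492) = 38.63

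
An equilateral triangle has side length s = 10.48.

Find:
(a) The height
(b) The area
(a) Height h = s·√3/2 = 10.48·√3/2 = 9.076
(b) Area = (√3/4)·s² = (√3/4)·10.48² = (√3/4)·109.83 = 47.56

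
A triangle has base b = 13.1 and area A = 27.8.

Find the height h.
A = ½bh  →  h = 2A/b
h = 2·27.8/13.1 = 4.244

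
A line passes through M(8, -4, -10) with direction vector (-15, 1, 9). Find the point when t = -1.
P(-1) = (8 + (-15)(-1), -4 + 1(-1), -10 + 9(-1)) = (23, -5, -19)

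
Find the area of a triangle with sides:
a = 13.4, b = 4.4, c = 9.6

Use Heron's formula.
s = (a+b+c)/2 = (13.4+4.4+9.6)/2 = 13.7
A = √(s(s-a)(s-b)(s-c)) = √(13.7·0.3·9.3·4.1)
A = √156.714 = 12.52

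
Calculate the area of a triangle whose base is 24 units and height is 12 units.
Area = (1/2) * base * height
Area = (1/2) * 24 * 12
Area = 144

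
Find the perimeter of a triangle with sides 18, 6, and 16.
Perimeter = sum of all sides
Perimeter = 18 + 6 + 16
Perimeter = 40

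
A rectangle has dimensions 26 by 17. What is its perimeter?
Perimeter = 2 * (length + width)
Perimeter = 2 * (26 + 17)
Perimeter = 2 * 43
Perimeter = 86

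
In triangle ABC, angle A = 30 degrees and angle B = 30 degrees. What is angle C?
Sum of angles in a triangle = 180 degrees
Third angle = 180 - 30 - 30
Third angle = 120 degrees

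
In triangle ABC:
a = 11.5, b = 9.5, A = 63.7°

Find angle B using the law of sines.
sin(B)/b = sin(A)/a
sin(B) = b·sin(A)/a = 9.5·sin(63.7°)/11.5 = 0.740576
B = arcsin(0.740576) = 47.78°  (b ≤ a, so B ≤ A and the acute solution is unique)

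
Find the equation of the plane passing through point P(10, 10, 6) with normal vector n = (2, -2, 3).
d = n·P = (2)(10) + (-2)(10) + (3)(6) = 18
Plane: 2x - 2y + 3z = 18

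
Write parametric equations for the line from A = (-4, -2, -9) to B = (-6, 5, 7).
Direction vector d = B - A = (-2, 7, 16)
x = -4 - 2t, y = -2 + 7t, z = -9 + 16t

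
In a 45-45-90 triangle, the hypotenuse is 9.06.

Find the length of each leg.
In a 45-45-90 triangle, hypotenuse = leg·√2  →  leg = hypotenuse/√2
leg = 9.06/√2 = 6.406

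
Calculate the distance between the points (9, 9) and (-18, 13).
Using the distance formula: d = sqrt((x₂-x₁)² + (y₂-y₁)²)
dx = (-18) - 9 = -27
dy = 13 - 9 = 4
d = sqrt((-27)² + 4²) = sqrt(729 + 16) = sqrt(745) = 27.29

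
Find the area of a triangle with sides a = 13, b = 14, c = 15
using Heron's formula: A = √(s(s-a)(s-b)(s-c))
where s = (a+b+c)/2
s = (13+14+15)/2 = 21
A = √(21·8·7·6) = √7056 = 84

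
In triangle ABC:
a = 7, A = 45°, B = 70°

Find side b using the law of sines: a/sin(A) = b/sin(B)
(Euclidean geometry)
b = a·sin(B)/sin(A) = 7·sin(70°)/sin(45°)
b = 7·0.939693/0.707107 = 9.302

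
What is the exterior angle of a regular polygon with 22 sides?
Exterior angle of a regular n-gon = 360/n
Exterior angle = 360/22
Exterior angle = 16.36 degrees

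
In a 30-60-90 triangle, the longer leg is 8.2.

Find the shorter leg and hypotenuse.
In a 30-60-90 triangle, sides are in ratio 1 : √3 : 2.
Long leg = short leg·√3  →  short leg = 8.2/√3 = 4.734
Hypotenuse = 2·(short leg) = 2·8.2/√3 = 9.469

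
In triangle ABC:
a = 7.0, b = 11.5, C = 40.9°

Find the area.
Using A = ½ab·sin(C):
A = ½·7.0·11.5·sin(40.9°) = ½·80.5·0.654741 = 26.35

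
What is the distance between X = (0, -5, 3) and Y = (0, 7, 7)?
d = √[(0)² + (12)² + (4)²] = √160 = 12.65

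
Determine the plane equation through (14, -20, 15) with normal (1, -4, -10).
d = n·P = (1)(14) + (-4)(-20) + (-10)(15) = -56
Plane: x - 4y - 10z = -56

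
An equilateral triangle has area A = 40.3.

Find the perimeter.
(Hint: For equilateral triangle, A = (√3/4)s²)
A = (√3/4)s²  →  s² = 4A/√3 = 4·40.3/√3 = 93.0689
s = 9.64722
Perimeter = 3s = 28.94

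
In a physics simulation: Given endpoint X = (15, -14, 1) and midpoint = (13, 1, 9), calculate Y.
Y = (2×13 - 15, 2×1 - (-14), 2×9 - 1) = (11, 16, 17)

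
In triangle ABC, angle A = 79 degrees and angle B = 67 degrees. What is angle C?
Sum of angles in a triangle = 180 degrees
Third angle = 180 - 79 - 67
Third angle = 34 degrees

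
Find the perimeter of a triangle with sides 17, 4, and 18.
Perimeter = sum of all sides
Perimeter = 17 + 4 + 18
Perimeter = 39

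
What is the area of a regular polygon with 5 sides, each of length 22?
For a regular 5-gon with side length s = 22:
Apothem a = s / (2*tan(pi/5)) = 22 / (2*tan(pi/5)) ≈ 15.1402
Perimeter P = 5 * 22 = 110
Area = (1/2) * P * a = (1/2) * 110 * 15.1402 = 832.71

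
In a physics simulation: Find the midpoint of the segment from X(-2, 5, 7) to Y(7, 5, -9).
Midpoint = ((-2+7)/2, (5+5)/2, (7-9)/2) = (2.5, 5, -1)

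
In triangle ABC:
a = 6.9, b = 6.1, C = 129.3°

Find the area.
Using A = ½ab·sin(C):
A = ½·6.9·6.1·sin(129.3°) = ½·42.09·0.773840 = 16.29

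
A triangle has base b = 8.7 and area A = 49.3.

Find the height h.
A = ½bh  →  h = 2A/b
h = 2·49.3/8.7 = 11.33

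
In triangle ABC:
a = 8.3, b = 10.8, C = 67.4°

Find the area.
Using A = ½ab·sin(C):
A = ½·8.3·10.8·sin(67.4°) = ½·89.64·0.923210 = 41.38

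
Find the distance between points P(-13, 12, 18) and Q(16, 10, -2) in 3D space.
d = √[(29)² + (-2)² + (-20)²] = √1245 = 35.28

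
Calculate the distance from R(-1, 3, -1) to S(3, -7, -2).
d = √[(4)² + (-10)² + (-1)²] = √117 = 10.82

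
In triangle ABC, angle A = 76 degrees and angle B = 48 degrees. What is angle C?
Sum of angles in a triangle = 180 degrees
Third angle = 180 - 76 - 48
Third angle = 56 degrees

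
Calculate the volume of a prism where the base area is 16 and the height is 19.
Volume = base area * height
Volume = 16 * 19
Volume = 304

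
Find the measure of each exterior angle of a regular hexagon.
Exterior angle of a regular n-gon = 360/n
Exterior angle = 360/6
Exterior angle = 60 degrees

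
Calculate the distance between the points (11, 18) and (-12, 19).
Using the distance formula: d = sqrt((x₂-x₁)² + (y₂-y₁)²)
dx = (-12) - 11 = -23
dy = 19 - 18 = 1
d = sqrt((-23)² + 1²) = sqrt(529 + 1) = sqrt(530) = 23.02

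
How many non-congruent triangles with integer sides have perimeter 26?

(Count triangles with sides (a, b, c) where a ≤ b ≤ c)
With a ≤ b ≤ c and a + b + c = 26, the triangle inequality a + b > c gives c < 26/2, so c ≤ 12.
Iterate a from 1 to ⌊p/3⌋ = 8; for each a, b ranges from a to ⌊(p−a)/2⌋ with c = p − a − b, keeping only c ≥ b.
Triples: (2, 12, 12), (3, 11, 12), (4, 10, 12), …
Count = 14 triangles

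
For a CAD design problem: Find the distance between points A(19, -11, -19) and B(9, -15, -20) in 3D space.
d = √[(-10)² + (-4)² + (-1)²] = √117 = 10.82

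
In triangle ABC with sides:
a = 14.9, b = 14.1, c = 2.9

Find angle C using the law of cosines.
cos(C) = (a² + b² - c²)/(2ab)
cos(C) = (14.9² + 14.1² - 2.9²)/(2·14.9·14.1) = 412.41/420.18 = 0.981508
C = arccos(0.981508) = 11.04°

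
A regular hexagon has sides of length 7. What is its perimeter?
Perimeter = number of sides * side length
Perimeter = 6 * 7
Perimeter = 42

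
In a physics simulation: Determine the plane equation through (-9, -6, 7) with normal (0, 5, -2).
d = n·P = (0)(-9) + (5)(-6) + (-2)(7) = -44
Plane: 5y - 2z = -44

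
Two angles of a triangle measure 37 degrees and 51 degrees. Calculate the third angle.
Sum of angles in a triangle = 180 degrees
Third angle = 180 - 37 - 51
Third angle = 92 degrees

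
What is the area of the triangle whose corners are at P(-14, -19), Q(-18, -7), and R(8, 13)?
Using the coordinate formula: Area = (1/2)|x₁(y₂-y₃) + x₂(y₃-y₁) + x₃(y₁-y₂)|
Area = (1/2)|(-14)((-7)-13) + (-18)(13-(-19)) + 8((-19)-(-7))|
Area = (1/2)|(-14)*(-20) + (-18)*32 + 8*(-12)|
Area = (1/2)|280 + (-576) + (-96)|
Area = (1/2)*392 = 196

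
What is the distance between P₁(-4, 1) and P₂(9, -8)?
Using the distance formula: d = sqrt((x₂-x₁)² + (y₂-y₁)²)
dx = 9 - (-4) = 13
dy = (-8) - 1 = -9
d = sqrt(13² + (-9)²) = sqrt(169 + 81) = sqrt(250) = 15.81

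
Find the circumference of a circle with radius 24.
Circumference = 2 * pi * r
Circumference = 2 * pi * 24
Circumference = 150.80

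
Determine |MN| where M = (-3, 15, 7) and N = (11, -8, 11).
d = √[(14)² + (-23)² + (4)²] = √741 = 27.22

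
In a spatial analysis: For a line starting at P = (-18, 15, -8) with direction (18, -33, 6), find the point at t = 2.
P(2) = (-18 + 18(2), 15 + (-33)(2), -8 + 6(2)) = (18, -51, 4)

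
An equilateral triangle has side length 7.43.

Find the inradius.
For an equilateral triangle, r = s/(2√3) where s is the side.
r = 7.43/(2√3) = 7.43/3.464102 = 2.145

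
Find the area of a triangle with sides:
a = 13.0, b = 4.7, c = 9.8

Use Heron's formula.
s = (a+b+c)/2 = (13.0+4.7+9.8)/2 = 13.75
A = √(s(s-a)(s-b)(s-c)) = √(13.75·0.75·9.05·3.95)
A = √368.646 = 19.2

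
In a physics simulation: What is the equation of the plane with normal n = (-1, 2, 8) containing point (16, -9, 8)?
d = n·P = (-1)(16) + (2)(-9) + (8)(8) = 30
Plane: -x + 2y + 8z = 30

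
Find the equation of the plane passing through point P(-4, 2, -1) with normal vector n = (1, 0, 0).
d = n·P = (1)(-4) + (0)(2) + (0)(-1) = -4
Plane: x = -4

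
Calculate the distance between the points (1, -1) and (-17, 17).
Using the distance formula: d = sqrt((x₂-x₁)² + (y₂-y₁)²)
dx = (-17) - 1 = -18
dy = 17 - (-1) = 18
d = sqrt((-18)² + 18²) = sqrt(324 + 324) = sqrt(648) = 25.46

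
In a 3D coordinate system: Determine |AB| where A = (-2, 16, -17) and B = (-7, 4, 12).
d = √[(-5)² + (-12)² + (29)²] = √1010 = 31.78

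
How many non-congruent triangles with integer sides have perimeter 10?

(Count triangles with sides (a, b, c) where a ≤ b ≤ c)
With a ≤ b ≤ c and a + b + c = 10, the triangle inequality a + b > c gives c < 10/2, so c ≤ 4.
Iterate a from 1 to ⌊p/3⌋ = 3; for each a, b ranges from a to ⌊(p−a)/2⌋ with c = p − a − b, keeping only c ≥ b.
Triples: (2, 4, 4), (3, 3, 4)
Count = 2 triangles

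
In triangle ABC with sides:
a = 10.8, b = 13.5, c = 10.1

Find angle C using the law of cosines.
cos(C) = (a² + b² - c²)/(2ab)
cos(C) = (10.8² + 13.5² - 10.1²)/(2·10.8·13.5) = 196.88/291.6 = 0.675171
C = arccos(0.675171) = 47.53°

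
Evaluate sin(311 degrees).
sin(311 degrees) = -0.7547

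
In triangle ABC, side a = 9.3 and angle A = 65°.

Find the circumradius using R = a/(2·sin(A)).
R = a/(2·sin(A)) = 9.3/(2·sin(65°))
R = 9.3/(2·0.906308) = 9.3/1.812616 = 5.131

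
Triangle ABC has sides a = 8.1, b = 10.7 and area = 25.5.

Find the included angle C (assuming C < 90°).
Area = ½ab·sin(C)  →  sin(C) = 2·Area/(ab)
sin(C) = 2·25.5/(8.1·10.7) = 0.588439
C = arcsin(0.588439) = 36.05°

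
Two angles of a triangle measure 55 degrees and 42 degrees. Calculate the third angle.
Sum of angles in a triangle = 180 degrees
Third angle = 180 - 55 - 42
Third angle = 83 degrees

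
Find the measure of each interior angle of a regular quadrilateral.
Interior angle of a regular n-gon = (n-2)*180/n
Interior angle = (4-2)*180/4
Interior angle = 2*180/4
Interior angle = 360/4
Interior angle = 90 degrees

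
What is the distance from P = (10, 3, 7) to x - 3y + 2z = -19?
d = |1(10) + (-3)(3) + 2(7) - (-19)| / √(1² + (-3)² + 2²) = 34/√14 = 9.087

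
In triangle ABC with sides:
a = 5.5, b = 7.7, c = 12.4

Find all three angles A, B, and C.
By the law of cosines:
cos(A) = (b² + c² - a²)/(2bc) = 0.957269  →  A = 16.81°
cos(B) = (a² + c² - b²)/(2ac) = 0.914370  →  B = 23.88°
cos(C) = (a² + b² - c²)/(2ab) = -0.758205  →  C = 139.3°
Check: A + B + C = 180.0° ✓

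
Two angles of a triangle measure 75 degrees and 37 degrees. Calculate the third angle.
Sum of angles in a triangle = 180 degrees
Third angle = 180 - 75 - 37
Third angle = 68 degrees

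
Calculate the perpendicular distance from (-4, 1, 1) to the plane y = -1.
d = |0(-4) + 1(1) + 0(1) - (-1)| / √(0² + 1² + 0²) = 2/√1 = 2.0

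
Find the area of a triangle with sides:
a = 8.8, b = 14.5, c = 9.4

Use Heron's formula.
s = (a+b+c)/2 = (8.8+14.5+9.4)/2 = 16.35
A = √(s(s-a)(s-b)(s-c)) = √(16.35·7.55·1.85·6.95)
A = √1587.16 = 39.84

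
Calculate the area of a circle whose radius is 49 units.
Area = pi * r²
Area = pi * 49²
Area = pi * 2401
Area = 7542.96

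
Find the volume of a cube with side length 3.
Volume = s³
Volume = 3³
Volume = 27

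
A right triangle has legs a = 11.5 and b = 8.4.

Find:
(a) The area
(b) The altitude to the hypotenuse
(a) Area = ½ab = ½·11.5·8.4 = 48.3
(b) Hypotenuse c = √(11.5² + 8.4²) = √202.81 = 14.2411
    Area = ½·c·h_c  →  h_c = 2·Area/c = 2·48.3/14.2411 = 6.783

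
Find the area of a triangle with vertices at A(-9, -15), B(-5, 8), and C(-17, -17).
Using the coordinate formula: Area = (1/2)|x₁(y₂-y₃) + x₂(y₃-y₁) + x₃(y₁-y₂)|
Area = (1/2)|(-9)(8-(-17)) + (-5)((-17)-(-15)) + (-17)((-15)-8)|
Area = (1/2)|(-9)*25 + (-5)*(-2) + (-17)*(-23)|
Area = (1/2)|(-225) + 10 + 391|
Area = (1/2)*176 = 88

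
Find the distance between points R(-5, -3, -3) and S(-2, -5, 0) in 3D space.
d = √[(3)² + (-2)² + (3)²] = √22 = 4.69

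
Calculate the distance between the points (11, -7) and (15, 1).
Using the distance formula: d = sqrt((x₂-x₁)² + (y₂-y₁)²)
dx = 15 - 11 = 4
dy = 1 - (-7) = 8
d = sqrt(4² + 8²) = sqrt(16 + 64) = sqrt(80) = 8.94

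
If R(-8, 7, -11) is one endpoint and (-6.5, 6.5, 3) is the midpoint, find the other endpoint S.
S = (2×(-6.5) - (-8), 2×6.5 - 7, 2×3 - (-11)) = (-5, 6, 17)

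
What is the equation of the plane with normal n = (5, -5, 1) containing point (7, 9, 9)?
d = n·P = (5)(7) + (-5)(9) + (1)(9) = -1
Plane: 5x - 5y + z = -1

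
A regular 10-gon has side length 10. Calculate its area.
For a regular 10-gon with side length s = 10:
Apothem a = s / (2*tan(pi/10)) = 10 / (2*tan(pi/10)) ≈ 15.3884
Perimeter P = 10 * 10 = 100
Area = (1/2) * P * a = (1/2) * 100 * 15.3884 = 769.42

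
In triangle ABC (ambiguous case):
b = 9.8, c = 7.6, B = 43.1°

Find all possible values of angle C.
sin(C)/c = sin(B)/b  →  sin(C) = c·sin(B)/b = 7.6·sin(43.1°)/9.8 = 0.529886
C₁ = arcsin(0.529886) = 32°,  C₂ = 180° - C₁ = 148°
Check C₂: A = 180° - 43.1° - 148° = -11.1° ≤ 0, rejected
C = 32° (one solution)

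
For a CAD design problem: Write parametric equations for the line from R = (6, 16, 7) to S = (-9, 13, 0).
Direction vector d = S - R = (-15, -3, -7)
x = 6 - 15t, y = 16 - 3t, z = 7 - 7t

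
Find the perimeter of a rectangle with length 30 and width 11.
Perimeter = 2 * (length + width)
Perimeter = 2 * (30 + 11)
Perimeter = 2 * 41
Perimeter = 82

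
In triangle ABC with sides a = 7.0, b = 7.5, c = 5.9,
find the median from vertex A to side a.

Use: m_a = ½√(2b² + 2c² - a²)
m_a = ½√(2·7.5² + 2·5.9² - 7.0²)
m_a = ½√(112.5 + 69.62 - 49) = ½√133.12 = 5.769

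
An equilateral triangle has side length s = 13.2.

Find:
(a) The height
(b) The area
(a) Height h = s·√3/2 = 13.2·√3/2 = 11.43
(b) Area = (√3/4)·s² = (√3/4)·13.2² = (√3/4)·174.24 = 75.45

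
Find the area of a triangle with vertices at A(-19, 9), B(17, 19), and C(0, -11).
Using the coordinate formula: Area = (1/2)|x₁(y₂-y₃) + x₂(y₃-y₁) + x₃(y₁-y₂)|
Area = (1/2)|(-19)(19-(-11)) + 17((-11)-9) + 0(9-19)|
Area = (1/2)|(-19)*30 + 17*(-20) + 0*(-10)|
Area = (1/2)|(-570) + (-340) + 0|
Area = (1/2)*910 = 455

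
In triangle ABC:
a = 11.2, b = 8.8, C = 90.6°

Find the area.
Using A = ½ab·sin(C):
A = ½·11.2·8.8·sin(90.6°) = ½·98.56·0.999945 = 49.28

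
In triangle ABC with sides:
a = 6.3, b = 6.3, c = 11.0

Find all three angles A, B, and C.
By the law of cosines:
cos(A) = (b² + c² - a²)/(2bc) = 0.873016  →  A = 29.19°
cos(B) = (a² + c² - b²)/(2ac) = 0.873016  →  B = 29.19°
cos(C) = (a² + b² - c²)/(2ab) = -0.524313  →  C = 121.6°
Check: A + B + C = 180.0° ✓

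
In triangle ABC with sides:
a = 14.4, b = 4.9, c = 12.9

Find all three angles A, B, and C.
By the law of cosines:
cos(A) = (b² + c² - a²)/(2bc) = -0.133998  →  A = 97.7°
cos(B) = (a² + c² - b²)/(2ac) = 0.941430  →  B = 19.71°
cos(C) = (a² + b² - c²)/(2ab) = 0.460317  →  C = 62.59°
Check: A + B + C = 180.0° ✓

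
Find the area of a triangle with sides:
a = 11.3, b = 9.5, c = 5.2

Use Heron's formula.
s = (a+b+c)/2 = (11.3+9.5+5.2)/2 = 13
A = √(s(s-a)(s-b)(s-c)) = √(13·1.7·3.5·7.8)
A = √603.33 = 24.56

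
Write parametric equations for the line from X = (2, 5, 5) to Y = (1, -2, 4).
Direction vector d = Y - X = (-1, -7, -1)
x = 2 - t, y = 5 - 7t, z = 5 - t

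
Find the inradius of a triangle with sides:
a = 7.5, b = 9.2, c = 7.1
s = (a+b+c)/2 = (7.5+9.2+7.1)/2 = 11.9
Area = √(s(s-a)(s-b)(s-c)) = √(11.9·4.4·2.7·4.8) = 26.0497
r = Area/s = 26.0497/11.9 = 2.189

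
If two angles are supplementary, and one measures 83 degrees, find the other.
Supplementary angles sum to 180 degrees.
Other angle = 180 - 83
Other angle = 97 degrees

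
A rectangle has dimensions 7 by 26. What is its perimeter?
Perimeter = 2 * (length + width)
Perimeter = 2 * (7 + 26)
Perimeter = 2 * 33
Perimeter = 66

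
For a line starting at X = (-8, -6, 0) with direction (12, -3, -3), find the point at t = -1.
P(-1) = (-8 + 12(-1), -6 + (-3)(-1), 0 + (-3)(-1)) = (-20, -3, 3)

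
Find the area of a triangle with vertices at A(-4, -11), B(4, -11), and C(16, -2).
Using the coordinate formula: Area = (1/2)|x₁(y₂-y₃) + x₂(y₃-y₁) + x₃(y₁-y₂)|
Area = (1/2)|(-4)((-11)-(-2)) + 4((-2)-(-11)) + 16((-11)-(-11))|
Area = (1/2)|(-4)*(-9) + 4*9 + 16*0|
Area = (1/2)|36 + 36 + 0|
Area = (1/2)*72 = 36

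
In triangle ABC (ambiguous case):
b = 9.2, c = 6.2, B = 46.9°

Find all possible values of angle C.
sin(C)/c = sin(B)/b  →  sin(C) = c·sin(B)/b = 6.2·sin(46.9°)/9.2 = 0.492066
C₁ = arcsin(0.492066) = 29.48°,  C₂ = 180° - C₁ = 150.52°
Check C₂: A = 180° - 46.9° - 150.52° = -17.42° ≤ 0, rejected
C = 29.48° (one solution)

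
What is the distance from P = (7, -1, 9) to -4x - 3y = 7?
d = |(-4)(7) + (-3)(-1) + 0(9) - (7)| / √((-4)² + (-3)² + 0²) = 32/√25 = 6.4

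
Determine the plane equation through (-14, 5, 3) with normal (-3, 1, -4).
d = n·P = (-3)(-14) + (1)(5) + (-4)(3) = 35
Plane: -3x + y - 4z = 35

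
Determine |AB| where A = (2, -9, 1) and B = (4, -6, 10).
d = √[(2)² + (3)² + (9)²] = √94 = 9.695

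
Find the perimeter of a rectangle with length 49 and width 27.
Perimeter = 2 * (length + width)
Perimeter = 2 * (49 + 27)
Perimeter = 2 * 76
Perimeter = 152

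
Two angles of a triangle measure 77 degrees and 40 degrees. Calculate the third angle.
Sum of angles in a triangle = 180 degrees
Third angle = 180 - 77 - 40
Third angle = 63 degrees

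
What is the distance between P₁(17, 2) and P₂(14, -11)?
Using the distance formula: d = sqrt((x₂-x₁)² + (y₂-y₁)²)
dx = 14 - 17 = -3
dy = (-11) - 2 = -13
d = sqrt((-3)² + (-13)²) = sqrt(9 + 169) = sqrt(178) = 13.34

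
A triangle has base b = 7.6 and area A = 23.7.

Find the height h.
A = ½bh  →  h = 2A/b
h = 2·23.7/7.6 = 6.237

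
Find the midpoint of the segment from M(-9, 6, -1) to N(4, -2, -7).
Midpoint = ((-9+4)/2, (6-2)/2, (-1-7)/2) = (-2.5, 2, -4)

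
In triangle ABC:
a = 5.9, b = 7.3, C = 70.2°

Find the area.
Using A = ½ab·sin(C):
A = ½·5.9·7.3·sin(70.2°) = ½·43.07·0.940881 = 20.26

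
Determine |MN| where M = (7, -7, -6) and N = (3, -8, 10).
d = √[(-4)² + (-1)² + (16)²] = √273 = 16.52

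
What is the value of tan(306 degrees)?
tan(306 degrees) = -1.3764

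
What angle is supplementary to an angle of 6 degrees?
Supplementary angles sum to 180 degrees.
Other angle = 180 - 6
Other angle = 174 degrees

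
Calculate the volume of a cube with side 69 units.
Volume = s³
Volume = 69³
Volume = 328509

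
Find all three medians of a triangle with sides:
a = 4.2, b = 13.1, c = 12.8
Using m_x = ½√(2y² + 2z² - x²):
m_a = ½√(2·13.1² + 2·12.8² - 4.2²) = ½√653.26 = 12.78
m_b = ½√(2·4.2² + 2·12.8² - 13.1²) = ½√191.35 = 6.916
m_c = ½√(2·4.2² + 2·13.1² - 12.8²) = ½√214.66 = 7.326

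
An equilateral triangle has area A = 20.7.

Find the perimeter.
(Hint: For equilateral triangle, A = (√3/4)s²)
A = (√3/4)s²  →  s² = 4A/√3 = 4·20.7/√3 = 47.8046
s = 6.91409
Perimeter = 3s = 20.74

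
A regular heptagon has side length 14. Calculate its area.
For a regular 7-gon with side length s = 14:
Apothem a = s / (2*tan(pi/7)) = 14 / (2*tan(pi/7)) ≈ 14.53565
Perimeter P = 7 * 14 = 98
Area = (1/2) * P * a = (1/2) * 98 * 14.53565 = 712.25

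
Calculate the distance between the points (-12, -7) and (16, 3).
Using the distance formula: d = sqrt((x₂-x₁)² + (y₂-y₁)²)
dx = 16 - (-12) = 28
dy = 3 - (-7) = 10
d = sqrt(28² + 10²) = sqrt(784 + 100) = sqrt(884) = 29.73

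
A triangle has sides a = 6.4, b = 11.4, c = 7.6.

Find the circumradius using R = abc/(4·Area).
s = (a+b+c)/2 = 12.7
Area = √(s(s-a)(s-b)(s-c)) = √(12.7·6.3·1.3·5.1) = 23.0319
R = abc/(4·Area) = (6.4·11.4·7.6)/(4·23.0319) = 554.496/92.1276 = 6.019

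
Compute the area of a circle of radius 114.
Area = pi * r²
Area = pi * 114²
Area = pi * 12996
Area = 40828.14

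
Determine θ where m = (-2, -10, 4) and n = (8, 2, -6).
m·n = -60, |m|² = 120, |n|² = 104
cos θ = -60/√12480 ≈ -0.5371
θ ≈ 122.5°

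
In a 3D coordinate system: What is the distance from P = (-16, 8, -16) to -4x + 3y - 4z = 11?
d = |(-4)(-16) + 3(8) + (-4)(-16) - (11)| / √((-4)² + 3² + (-4)²) = 141/√41 = 22.02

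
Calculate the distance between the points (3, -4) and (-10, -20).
Using the distance formula: d = sqrt((x₂-x₁)² + (y₂-y₁)²)
dx = (-10) - 3 = -13
dy = (-20) - (-4) = -16
d = sqrt((-13)² + (-16)²) = sqrt(169 + 256) = sqrt(425) = 20.62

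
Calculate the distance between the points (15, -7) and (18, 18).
Using the distance formula: d = sqrt((x₂-x₁)² + (y₂-y₁)²)
dx = 18 - 15 = 3
dy = 18 - (-7) = 25
d = sqrt(3² + 25²) = sqrt(9 + 625) = sqrt(634) = 25.18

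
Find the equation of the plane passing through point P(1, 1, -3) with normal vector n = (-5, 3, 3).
d = n·P = (-5)(1) + (3)(1) + (3)(-3) = -11
Plane: -5x + 3y + 3z = -11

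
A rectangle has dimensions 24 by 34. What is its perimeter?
Perimeter = 2 * (length + width)
Perimeter = 2 * (24 + 34)
Perimeter = 2 * 58
Perimeter = 116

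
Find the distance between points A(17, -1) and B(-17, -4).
Using the distance formula: d = sqrt((x₂-x₁)² + (y₂-y₁)²)
dx = (-17) - 17 = -34
dy = (-4) - (-1) = -3
d = sqrt((-34)² + (-3)²) = sqrt(1156 + 9) = sqrt(1165) = 34.13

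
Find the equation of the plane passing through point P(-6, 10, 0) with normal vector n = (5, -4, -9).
d = n·P = (5)(-6) + (-4)(10) + (-9)(0) = -70
Plane: 5x - 4y - 9z = -70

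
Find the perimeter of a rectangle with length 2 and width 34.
Perimeter = 2 * (length + width)
Perimeter = 2 * (2 + 34)
Perimeter = 2 * 36
Perimeter = 72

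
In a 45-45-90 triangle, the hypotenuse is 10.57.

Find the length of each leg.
In a 45-45-90 triangle, hypotenuse = leg·√2  →  leg = hypotenuse/√2
leg = 10.57/√2 = 7.474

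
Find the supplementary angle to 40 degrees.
Supplementary angles sum to 180 degrees.
Other angle = 180 - 40
Other angle = 140 degrees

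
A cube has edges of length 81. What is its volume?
Volume = s³
Volume = 81³
Volume = 531441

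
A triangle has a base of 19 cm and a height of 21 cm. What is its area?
Area = (1/2) * base * height
Area = (1/2) * 19 * 21
Area = 199.50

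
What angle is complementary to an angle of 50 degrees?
Complementary angles sum to 90 degrees.
Other angle = 90 - 50
Other angle = 40 degrees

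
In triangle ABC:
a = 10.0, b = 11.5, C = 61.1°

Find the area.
Using A = ½ab·sin(C):
A = ½·10.0·11.5·sin(61.1°) = ½·115·0.875465 = 50.34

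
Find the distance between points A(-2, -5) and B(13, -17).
Using the distance formula: d = sqrt((x₂-x₁)² + (y₂-y₁)²)
dx = 13 - (-2) = 15
dy = (-17) - (-5) = -12
d = sqrt(15² + (-12)²) = sqrt(225 + 144) = sqrt(369) = 19.21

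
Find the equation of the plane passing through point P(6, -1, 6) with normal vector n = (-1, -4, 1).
d = n·P = (-1)(6) + (-4)(-1) + (1)(6) = 4
Plane: -x - 4y + z = 4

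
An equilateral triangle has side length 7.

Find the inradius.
For an equilateral triangle, r = s/(2√3) where s is the side.
r = 7/(2√3) = 7/3.464102 = 2.021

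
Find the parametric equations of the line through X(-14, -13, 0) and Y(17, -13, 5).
Direction vector d = Y - X = (31, 0, 5)
x = -14 + 31t, y = -13, z = 0 + 5t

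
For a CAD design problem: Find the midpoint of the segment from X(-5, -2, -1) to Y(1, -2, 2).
Midpoint = ((-5+1)/2, (-2-2)/2, (-1+2)/2) = (-2, -2, 0.5)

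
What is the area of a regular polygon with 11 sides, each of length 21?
For a regular 11-gon with side length s = 21:
Apothem a = s / (2*tan(pi/11)) = 21 / (2*tan(pi/11)) ≈ 35.7597
Perimeter P = 11 * 21 = 231
Area = (1/2) * P * a = (1/2) * 231 * 35.7597 = 4130.25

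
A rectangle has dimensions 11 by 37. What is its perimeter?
Perimeter = 2 * (length + width)
Perimeter = 2 * (11 + 37)
Perimeter = 2 * 48
Perimeter = 96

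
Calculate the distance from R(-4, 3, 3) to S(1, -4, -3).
d = √[(5)² + (-7)² + (-6)²] = √110 = 10.49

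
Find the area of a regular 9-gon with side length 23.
For a regular 9-gon with side length s = 23:
Apothem a = s / (2*tan(pi/9)) = 23 / (2*tan(pi/9)) ≈ 31.59599
Perimeter P = 9 * 23 = 207
Area = (1/2) * P * a = (1/2) * 207 * 31.59599 = 3270.18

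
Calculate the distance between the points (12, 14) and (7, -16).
Using the distance formula: d = sqrt((x₂-x₁)² + (y₂-y₁)²)
dx = 7 - 12 = -5
dy = (-16) - 14 = -30
d = sqrt((-5)² + (-30)²) = sqrt(25 + 900) = sqrt(925) = 30.41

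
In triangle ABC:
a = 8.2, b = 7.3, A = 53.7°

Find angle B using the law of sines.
sin(B)/b = sin(A)/a
sin(B) = b·sin(A)/a = 7.3·sin(53.7°)/8.2 = 0.717473
B = arcsin(0.717473) = 45.85°  (b ≤ a, so B ≤ A and the acute solution is unique)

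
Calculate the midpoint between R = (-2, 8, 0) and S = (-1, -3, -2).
Midpoint = ((-2-1)/2, (8-3)/2, (0-2)/2) = (-1.5, 2.5, -1)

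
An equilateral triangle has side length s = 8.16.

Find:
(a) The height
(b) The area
(a) Height h = s·√3/2 = 8.16·√3/2 = 7.067
(b) Area = (√3/4)·s² = (√3/4)·8.16² = (√3/4)·66.5856 = 28.83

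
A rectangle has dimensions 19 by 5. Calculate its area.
Area = length * width
Area = 19 * 5
Area = 95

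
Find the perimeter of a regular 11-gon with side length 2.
Perimeter = number of sides * side length
Perimeter = 11 * 2
Perimeter = 22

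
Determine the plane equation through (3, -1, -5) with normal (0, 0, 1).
d = n·P = (0)(3) + (0)(-1) + (1)(-5) = -5
Plane: z = -5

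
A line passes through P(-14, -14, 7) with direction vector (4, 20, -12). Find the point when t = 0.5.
P(0.5) = (-14 + 4(0.5), -14 + 20(0.5), 7 + (-12)(0.5)) = (-12, -4, 1)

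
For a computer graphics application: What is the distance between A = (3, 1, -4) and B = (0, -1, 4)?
d = √[(-3)² + (-2)² + (8)²] = √77 = 8.775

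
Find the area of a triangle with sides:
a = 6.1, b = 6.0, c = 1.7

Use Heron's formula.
s = (a+b+c)/2 = (6.1+6.0+1.7)/2 = 6.9
A = √(s(s-a)(s-b)(s-c)) = √(6.9·0.8·0.9·5.2)
A = √25.8336 = 5.083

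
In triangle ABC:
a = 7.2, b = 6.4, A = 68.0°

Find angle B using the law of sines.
sin(B)/b = sin(A)/a
sin(B) = b·sin(A)/a = 6.4·sin(68.0°)/7.2 = 0.824163
B = arcsin(0.824163) = 55.5°  (b ≤ a, so B ≤ A and the acute solution is unique)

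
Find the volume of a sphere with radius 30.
Volume = (4/3) * pi * r³
Volume = (4/3) * pi * 30³
Volume = (4/3) * pi * 27000
Volume = 113097.34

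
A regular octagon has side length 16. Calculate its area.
For a regular 8-gon with side length s = 16:
Apothem a = s / (2*tan(pi/8)) = 16 / (2*tan(pi/8)) ≈ 19.3137
Perimeter P = 8 * 16 = 128
Area = (1/2) * P * a = (1/2) * 128 * 19.3137 = 1236.08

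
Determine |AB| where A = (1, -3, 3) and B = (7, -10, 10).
d = √[(6)² + (-7)² + (7)²] = √134 = 11.58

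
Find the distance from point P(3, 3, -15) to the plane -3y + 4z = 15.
d = |0(3) + (-3)(3) + 4(-15) - (15)| / √(0² + (-3)² + 4²) = 84/√25 = 16.8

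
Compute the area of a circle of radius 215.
Area = pi * r²
Area = pi * 215²
Area = pi * 46225
Area = 145220.12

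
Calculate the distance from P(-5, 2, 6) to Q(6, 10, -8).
d = √[(11)² + (8)² + (-14)²] = √381 = 19.52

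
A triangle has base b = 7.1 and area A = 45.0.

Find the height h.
A = ½bh  →  h = 2A/b
h = 2·45.0/7.1 = 12.68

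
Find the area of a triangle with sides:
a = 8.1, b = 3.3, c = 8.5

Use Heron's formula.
s = (a+b+c)/2 = (8.1+3.3+8.5)/2 = 9.95
A = √(s(s-a)(s-b)(s-c)) = √(9.95·1.85·6.65·1.45)
A = √177.494 = 13.32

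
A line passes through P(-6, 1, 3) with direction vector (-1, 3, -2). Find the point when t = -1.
P(-1) = (-6 + (-1)(-1), 1 + 3(-1), 3 + (-2)(-1)) = (-5, -2, 5)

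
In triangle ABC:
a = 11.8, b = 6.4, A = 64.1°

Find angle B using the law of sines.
sin(B)/b = sin(A)/a
sin(B) = b·sin(A)/a = 6.4·sin(64.1°)/11.8 = 0.487896
B = arcsin(0.487896) = 29.2°  (b ≤ a, so B ≤ A and the acute solution is unique)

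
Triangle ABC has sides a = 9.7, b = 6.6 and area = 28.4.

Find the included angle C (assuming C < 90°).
Area = ½ab·sin(C)  →  sin(C) = 2·Area/(ab)
sin(C) = 2·28.4/(9.7·6.6) = 0.887223
C = arcsin(0.887223) = 62.53°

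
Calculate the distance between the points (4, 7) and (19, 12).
Using the distance formula: d = sqrt((x₂-x₁)² + (y₂-y₁)²)
dx = 19 - 4 = 15
dy = 12 - 7 = 5
d = sqrt(15² + 5²) = sqrt(225 + 25) = sqrt(250) = 15.81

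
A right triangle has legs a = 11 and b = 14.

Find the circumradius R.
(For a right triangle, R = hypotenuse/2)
Hypotenuse c = √(11² + 14²) = √317 = 17.8045
R = c/2 = 8.902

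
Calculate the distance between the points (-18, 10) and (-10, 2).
Using the distance formula: d = sqrt((x₂-x₁)² + (y₂-y₁)²)
dx = (-10) - (-18) = 8
dy = 2 - 10 = -8
d = sqrt(8² + (-8)²) = sqrt(64 + 64) = sqrt(128) = 11.31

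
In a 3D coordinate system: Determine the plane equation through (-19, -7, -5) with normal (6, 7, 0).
d = n·P = (6)(-19) + (7)(-7) + (0)(-5) = -163
Plane: 6x + 7y = -163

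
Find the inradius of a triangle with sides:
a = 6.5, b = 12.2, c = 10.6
s = (a+b+c)/2 = (6.5+12.2+10.6)/2 = 14.65
Area = √(s(s-a)(s-b)(s-c)) = √(14.65·8.15·2.45·4.05) = 34.4198
r = Area/s = 34.4198/14.65 = 2.349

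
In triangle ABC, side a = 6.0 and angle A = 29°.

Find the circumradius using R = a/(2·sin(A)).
R = a/(2·sin(A)) = 6.0/(2·sin(29°))
R = 6.0/(2·0.484810) = 6.0/0.969619 = 6.188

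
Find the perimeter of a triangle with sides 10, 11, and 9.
Perimeter = sum of all sides
Perimeter = 10 + 11 + 9
Perimeter = 30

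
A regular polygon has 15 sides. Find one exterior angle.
Exterior angle of a regular n-gon = 360/n
Exterior angle = 360/15
Exterior angle = 24 degrees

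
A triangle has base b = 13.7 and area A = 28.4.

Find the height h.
A = ½bh  →  h = 2A/b
h = 2·28.4/13.7 = 4.146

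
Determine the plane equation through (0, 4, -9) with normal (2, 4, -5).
d = n·P = (2)(0) + (4)(4) + (-5)(-9) = 61
Plane: 2x + 4y - 5z = 61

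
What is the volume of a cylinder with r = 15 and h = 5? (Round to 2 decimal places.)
Volume = pi * r² * h
Volume = pi * 15² * 5
Volume = pi * 225 * 5
Volume = pi * 1125
Volume = 3534.29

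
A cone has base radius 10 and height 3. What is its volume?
Volume = (1/3) * pi * r² * h
Volume = (1/3) * pi * 10² * 3
Volume = (1/3) * pi * 100 * 3
Volume = (1/3) * pi * 300
Volume = 314.16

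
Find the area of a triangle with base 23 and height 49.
Area = (1/2) * base * height
Area = (1/2) * 23 * 49
Area = 563.50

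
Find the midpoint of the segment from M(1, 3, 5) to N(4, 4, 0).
Midpoint = ((1+4)/2, (3+4)/2, (5+0)/2) = (2.5, 3.5, 2.5)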